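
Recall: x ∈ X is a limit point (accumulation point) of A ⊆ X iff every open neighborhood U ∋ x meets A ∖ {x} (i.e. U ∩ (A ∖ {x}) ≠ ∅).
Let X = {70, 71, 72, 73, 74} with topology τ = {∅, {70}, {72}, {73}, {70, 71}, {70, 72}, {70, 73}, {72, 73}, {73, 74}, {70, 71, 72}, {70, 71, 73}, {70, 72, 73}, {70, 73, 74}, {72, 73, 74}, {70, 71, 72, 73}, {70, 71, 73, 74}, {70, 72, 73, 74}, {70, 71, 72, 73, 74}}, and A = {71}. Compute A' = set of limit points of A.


A' = ∅

For each x ∈ X, list the open sets U ∈ τ with x ∈ U, then check whether U ∩ (A ∖ {x}) ≠ ∅ for every such U.
  x = 70: open {70} ∋ x has {70} ∩ (A ∖ {70}) = ∅, so x is NOT a limit point.
  x = 71: open {70, 71} ∋ x has {70, 71} ∩ (A ∖ {71}) = ∅, so x is NOT a limit point.
  x = 72: open {72} ∋ x has {72} ∩ (A ∖ {72}) = ∅, so x is NOT a limit point.
  x = 73: open {73} ∋ x has {73} ∩ (A ∖ {73}) = ∅, so x is NOT a limit point.
  x = 74: open {73, 74} ∋ x has {73, 74} ∩ (A ∖ {74}) = ∅, so x is NOT a limit point.
Collecting: A' = ∅.


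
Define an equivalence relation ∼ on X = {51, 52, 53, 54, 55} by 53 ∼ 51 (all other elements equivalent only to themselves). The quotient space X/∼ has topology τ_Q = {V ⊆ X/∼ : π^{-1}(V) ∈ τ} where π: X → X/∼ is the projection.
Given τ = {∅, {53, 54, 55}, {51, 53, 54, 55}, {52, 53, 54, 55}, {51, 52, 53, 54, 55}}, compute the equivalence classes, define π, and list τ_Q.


X/∼ = {[51=53], [52], [54], [55]}; |τ_Q| = 3.

Equivalence classes: [51=53], [52], [54], [55].
Quotient map π: X → X/∼ sends 51 ↦ [51=53], 52 ↦ [52], 53 ↦ [51=53], 54 ↦ [54], 55 ↦ [55].
For each subset V ⊆ X/∼, compute π^{-1}(V) ⊆ X and check whether π^{-1}(V) ∈ τ. V is open in τ_Q iff π^{-1}(V) ∈ τ.
  V = {}: π^{-1}(V) = ∅ ∈ τ ✓.
  V = {[51=53]}: π^{-1}(V) = {51, 53} ∉ τ ✗.
  V = {[52]}: π^{-1}(V) = {52} ∉ τ ✗.
  V = {[51=53], [52]}: π^{-1}(V) = {51, 52, 53} ∉ τ ✗.
  V = {[54]}: π^{-1}(V) = {54} ∉ τ ✗.
  V = {[51=53], [54]}: π^{-1}(V) = {51, 53, 54} ∉ τ ✗.
  V = {[52], [54]}: π^{-1}(V) = {52, 54} ∉ τ ✗.
  V = {[51=53], [52], [54]}: π^{-1}(V) = {51, 52, 53, 54} ∉ τ ✗.
  V = {[55]}: π^{-1}(V) = {55} ∉ τ ✗.
  V = {[51=53], [55]}: π^{-1}(V) = {51, 53, 55} ∉ τ ✗.
  V = {[52], [55]}: π^{-1}(V) = {52, 55} ∉ τ ✗.
  V = {[51=53], [52], [55]}: π^{-1}(V) = {51, 52, 53, 55} ∉ τ ✗.
  V = {[54], [55]}: π^{-1}(V) = {54, 55} ∉ τ ✗.
  V = {[51=53], [54], [55]}: π^{-1}(V) = {51, 53, 54, 55} ∈ τ ✓.
  V = {[52], [54], [55]}: π^{-1}(V) = {52, 54, 55} ∉ τ ✗.
  V = {[51=53], [52], [54], [55]}: π^{-1}(V) = {51, 52, 53, 54, 55} ∈ τ ✓.
Open sets in the quotient: τ_Q = {{}, {[51=53], [54], [55]}, {[51=53], [52], [54], [55]}} (3 elements).


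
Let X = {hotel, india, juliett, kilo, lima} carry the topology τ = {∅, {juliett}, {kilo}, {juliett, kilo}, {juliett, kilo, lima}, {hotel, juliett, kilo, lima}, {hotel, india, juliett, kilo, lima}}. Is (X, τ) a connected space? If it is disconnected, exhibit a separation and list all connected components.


(X, τ) is connected.

Find clopen sets (U ∈ τ with X ∖ U ∈ τ):
  U = ∅, X ∖ U = {hotel, india, juliett, kilo, lima} — both open, so U is clopen.
  U = {hotel, india, juliett, kilo, lima}, X ∖ U = ∅ — both open, so U is clopen.
Only trivial clopens (∅ and X) exist, so (X, τ) is connected.
Compute connected components by grouping points that agree on all clopens:
  component: {hotel, india, juliett, kilo, lima}


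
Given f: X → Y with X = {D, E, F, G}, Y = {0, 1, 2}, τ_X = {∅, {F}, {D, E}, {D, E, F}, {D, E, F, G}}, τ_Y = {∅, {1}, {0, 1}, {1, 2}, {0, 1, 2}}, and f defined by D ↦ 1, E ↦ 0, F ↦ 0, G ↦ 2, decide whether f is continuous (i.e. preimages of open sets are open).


f is NOT continuous.

Compute f^{-1}(U) for each U ∈ τ_Y:
  U = ∅: f^{-1}(U) = ∅ ∈ τ_X ✓.
  U = {1}: f^{-1}(U) = {D} ∉ τ_X ✗.
  U = {0, 1}: f^{-1}(U) = {D, E, F} ∈ τ_X ✓.
  U = {1, 2}: f^{-1}(U) = {D, G} ∉ τ_X ✗.
  U = {0, 1, 2}: f^{-1}(U) = {D, E, F, G} ∈ τ_X ✓.
Found U = {1} with f^{-1}(U) = {D} not in τ_X. Therefore f is NOT continuous.


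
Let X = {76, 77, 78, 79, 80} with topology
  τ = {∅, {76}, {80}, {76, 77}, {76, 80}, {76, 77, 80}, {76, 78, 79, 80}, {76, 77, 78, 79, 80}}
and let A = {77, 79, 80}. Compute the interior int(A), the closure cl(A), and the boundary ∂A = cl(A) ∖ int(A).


int(A) = {80}, cl(A) = {77, 78, 79, 80}, ∂A = {77, 78, 79}.

Closed sets in (X, τ) are complements of opens:
  closed(X, τ) = {∅, {77}, {78, 79}, {77, 78, 79}, {78, 79, 80}, {76, 77, 78, 79}, {77, 78, 79, 80}, {76, 77, 78, 79, 80}}.
int(A) = ⋃ {U ∈ τ : U ⊆ A}. Opens contained in A: ∅, {80}.
Taking the union of these: int(A) = {80}.
cl(A) = ⋂ {C closed : A ⊆ C}. Closed sets containing A: {77, 78, 79, 80}, {76, 77, 78, 79, 80}.
Intersecting these: cl(A) = {77, 78, 79, 80}.
∂A = cl(A) ∖ int(A) = {77, 78, 79, 80} ∖ {80} = {77, 78, 79}.


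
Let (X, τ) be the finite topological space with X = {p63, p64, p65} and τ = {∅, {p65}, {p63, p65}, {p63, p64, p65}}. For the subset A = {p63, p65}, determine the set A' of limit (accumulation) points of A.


A' = {p63, p64}

For each x ∈ X, list the open sets U ∈ τ with x ∈ U, then check whether U ∩ (A ∖ {x}) ≠ ∅ for every such U.
  x = p63: opens ∋ x are {p63, p65}, {p63, p64, p65}; each meets A ∖ {p63}, so x IS a limit point.
  x = p64: opens ∋ x are {p63, p64, p65}; each meets A ∖ {p64}, so x IS a limit point.
  x = p65: open {p65} ∋ x has {p65} ∩ (A ∖ {p65}) = ∅, so x is NOT a limit point.
Collecting: A' = {p63, p64}.


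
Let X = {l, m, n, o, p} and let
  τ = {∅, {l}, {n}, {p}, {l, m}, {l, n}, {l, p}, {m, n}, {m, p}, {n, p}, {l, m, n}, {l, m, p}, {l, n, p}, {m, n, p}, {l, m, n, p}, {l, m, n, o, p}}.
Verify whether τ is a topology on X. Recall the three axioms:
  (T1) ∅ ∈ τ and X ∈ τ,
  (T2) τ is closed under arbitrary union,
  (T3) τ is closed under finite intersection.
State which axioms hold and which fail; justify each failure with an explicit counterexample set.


τ is NOT a topology on X.

Axiom (T1): ∅ ∈ τ? Yes; X ∈ τ? Yes.
Axiom (T2/T3): check pairwise unions and intersections of members of τ.
Counterexample for (T3): {l, m} ∩ {m, n} = {m} ∉ τ. Therefore τ is NOT a topology.


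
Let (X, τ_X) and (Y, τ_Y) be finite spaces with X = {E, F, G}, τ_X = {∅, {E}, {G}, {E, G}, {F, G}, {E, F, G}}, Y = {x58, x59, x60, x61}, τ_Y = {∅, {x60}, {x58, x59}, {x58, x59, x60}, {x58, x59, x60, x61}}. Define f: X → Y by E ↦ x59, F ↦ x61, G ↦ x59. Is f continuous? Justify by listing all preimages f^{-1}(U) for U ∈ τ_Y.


f IS continuous.

Compute f^{-1}(U) for each U ∈ τ_Y:
  U = ∅: f^{-1}(U) = ∅ ∈ τ_X ✓.
  U = {x60}: f^{-1}(U) = ∅ ∈ τ_X ✓.
  U = {x58, x59}: f^{-1}(U) = {E, G} ∈ τ_X ✓.
  U = {x58, x59, x60}: f^{-1}(U) = {E, G} ∈ τ_X ✓.
  U = {x58, x59, x60, x61}: f^{-1}(U) = {E, F, G} ∈ τ_X ✓.
Every preimage lies in τ_X, so f IS continuous.


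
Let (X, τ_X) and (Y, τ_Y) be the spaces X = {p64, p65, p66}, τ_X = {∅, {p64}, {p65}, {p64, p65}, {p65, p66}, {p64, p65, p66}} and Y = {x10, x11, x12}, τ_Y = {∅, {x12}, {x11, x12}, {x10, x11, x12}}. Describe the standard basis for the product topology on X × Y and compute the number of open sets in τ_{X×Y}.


Basis B = {∅ × ∅, {p64} × {x12}, {p65} × {x12}, {p64} × {x11, x12}, {p64, p65} × {x12}, {p65} × {x11, x12}, {p65, p66} × {x12}, {p64} × {x10, x11, x12}, {p64, p65, p66} × {x12}, {p65} × {x10, x11, x12}, {p64, p65} × {x11, x12}, {p65, p66} × {x11, x12}, {p64, p65} × {x10, x11, x12}, {p64, p65, p66} × {x11, x12}, {p65, p66} × {x10, x11, x12}, {p64, p65, p66} × {x10, x11, x12}}; |τ_{X×Y}| = 40.

Enumerate products U × V with U ∈ τ_X, V ∈ τ_Y (deduplicated):
  ∅ × ∅ = {} (∅)
  {p64} × {x12} = {(p64,x12)}
  {p65} × {x12} = {(p65,x12)}
  {p64} × {x11, x12} = {(p64,x11), (p64,x12)}
  {p64, p65} × {x12} = {(p64,x12), (p65,x12)}
  {p65} × {x11, x12} = {(p65,x11), (p65,x12)}
  {p65, p66} × {x12} = {(p65,x12), (p66,x12)}
  {p64} × {x10, x11, x12} = {(p64,x10), (p64,x11), (p64,x12)}
  {p64, p65, p66} × {x12} = {(p64,x12), (p65,x12), (p66,x12)}
  {p65} × {x10, x11, x12} = {(p65,x10), (p65,x11), (p65,x12)}
  {p64, p65} × {x11, x12} = {(p64,x11), (p64,x12), (p65,x11), (p65,x12)}
  {p65, p66} × {x11, x12} = {(p65,x11), (p65,x12), (p66,x11), (p66,x12)}
  {p64, p65} × {x10, x11, x12} = {(p64,x10), (p64,x11), (p64,x12), (p65,x10), (p65,x11), (p65,x12)}
  {p64, p65, p66} × {x11, x12} = {(p64,x11), (p64,x12), (p65,x11), (p65,x12), (p66,x11), (p66,x12)}
  {p65, p66} × {x10, x11, x12} = {(p65,x10), (p65,x11), (p65,x12), (p66,x10), (p66,x11), (p66,x12)}
  {p64, p65, p66} × {x10, x11, x12} = {(p64,x10), (p64,x11), (p64,x12), (p65,x10), (p65,x11), (p65,x12), (p66,x10), (p66,x11), (p66,x12)}
These 16 distinct sets form the basis B.
Close under arbitrary unions to get τ_{X×Y}; counting gives |τ_{X×Y}| = 40.


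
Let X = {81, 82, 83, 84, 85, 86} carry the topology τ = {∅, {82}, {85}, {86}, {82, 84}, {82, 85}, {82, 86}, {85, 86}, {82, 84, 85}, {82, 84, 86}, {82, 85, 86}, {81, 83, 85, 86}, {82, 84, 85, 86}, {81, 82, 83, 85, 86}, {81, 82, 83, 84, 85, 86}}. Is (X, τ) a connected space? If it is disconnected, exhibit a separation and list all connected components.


(X, τ) is disconnected; components = [{82, 84}, {81, 83, 85, 86}].

Find clopen sets (U ∈ τ with X ∖ U ∈ τ):
  U = ∅, X ∖ U = {81, 82, 83, 84, 85, 86} — both open, so U is clopen.
  U = {82, 84}, X ∖ U = {81, 83, 85, 86} — both open, so U is clopen.
  U = {81, 83, 85, 86}, X ∖ U = {82, 84} — both open, so U is clopen.
  U = {81, 82, 83, 84, 85, 86}, X ∖ U = ∅ — both open, so U is clopen.
Nontrivial clopen(s) exist: e.g. {81, 83, 85, 86}. So (X, τ) is disconnected.
Compute connected components by grouping points that agree on all clopens:
  component: {82, 84}
  component: {81, 83, 85, 86}


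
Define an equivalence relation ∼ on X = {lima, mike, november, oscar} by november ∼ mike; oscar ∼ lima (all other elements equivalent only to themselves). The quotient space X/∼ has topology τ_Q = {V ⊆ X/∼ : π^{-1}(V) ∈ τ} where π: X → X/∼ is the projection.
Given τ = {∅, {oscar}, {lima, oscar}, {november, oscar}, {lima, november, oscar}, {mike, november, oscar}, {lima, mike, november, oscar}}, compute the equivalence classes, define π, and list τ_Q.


X/∼ = {[lima=oscar], [mike=november]}; |τ_Q| = 3.

Equivalence classes: [lima=oscar], [mike=november].
Quotient map π: X → X/∼ sends lima ↦ [lima=oscar], mike ↦ [mike=november], november ↦ [mike=november], oscar ↦ [lima=oscar].
For each subset V ⊆ X/∼, compute π^{-1}(V) ⊆ X and check whether π^{-1}(V) ∈ τ. V is open in τ_Q iff π^{-1}(V) ∈ τ.
  V = {}: π^{-1}(V) = ∅ ∈ τ ✓.
  V = {[lima=oscar]}: π^{-1}(V) = {lima, oscar} ∈ τ ✓.
  V = {[mike=november]}: π^{-1}(V) = {mike, november} ∉ τ ✗.
  V = {[lima=oscar], [mike=november]}: π^{-1}(V) = {lima, mike, november, oscar} ∈ τ ✓.
Open sets in the quotient: τ_Q = {{}, {[lima=oscar]}, {[lima=oscar], [mike=november]}} (3 elements).


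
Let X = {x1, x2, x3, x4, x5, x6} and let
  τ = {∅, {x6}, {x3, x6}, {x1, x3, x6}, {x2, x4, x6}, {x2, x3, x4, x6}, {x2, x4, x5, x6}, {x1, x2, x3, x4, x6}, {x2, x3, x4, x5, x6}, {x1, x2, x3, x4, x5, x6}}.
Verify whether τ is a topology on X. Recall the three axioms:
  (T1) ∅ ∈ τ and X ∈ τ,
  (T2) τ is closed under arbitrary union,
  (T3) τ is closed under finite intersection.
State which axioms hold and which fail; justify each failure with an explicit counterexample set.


τ IS a topology on X.

Axiom (T1): ∅ ∈ τ? Yes; X ∈ τ? Yes.
Axiom (T2/T3): check pairwise unions and intersections of members of τ.
All pairwise intersections and unions checked — each lies in τ. Therefore τ satisfies (T1), (T2), (T3): it IS a topology on X.


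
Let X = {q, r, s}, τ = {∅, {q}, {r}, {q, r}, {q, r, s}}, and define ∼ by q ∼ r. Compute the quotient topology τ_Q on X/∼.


X/∼ = {[q=r], [s]}; |τ_Q| = 3.

Equivalence classes: [q=r], [s].
Quotient map π: X → X/∼ sends q ↦ [q=r], r ↦ [q=r], s ↦ [s].
For each subset V ⊆ X/∼, compute π^{-1}(V) ⊆ X and check whether π^{-1}(V) ∈ τ. V is open in τ_Q iff π^{-1}(V) ∈ τ.
  V = {}: π^{-1}(V) = ∅ ∈ τ ✓.
  V = {[q=r]}: π^{-1}(V) = {q, r} ∈ τ ✓.
  V = {[s]}: π^{-1}(V) = {s} ∉ τ ✗.
  V = {[q=r], [s]}: π^{-1}(V) = {q, r, s} ∈ τ ✓.
Open sets in the quotient: τ_Q = {{}, {[q=r]}, {[q=r], [s]}} (3 elements).


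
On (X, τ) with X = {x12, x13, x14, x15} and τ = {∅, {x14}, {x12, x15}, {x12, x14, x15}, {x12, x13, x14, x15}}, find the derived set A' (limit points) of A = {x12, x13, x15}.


A' = {x12, x13, x15}

For each x ∈ X, list the open sets U ∈ τ with x ∈ U, then check whether U ∩ (A ∖ {x}) ≠ ∅ for every such U.
  x = x12: opens ∋ x are {x12, x15}, {x12, x14, x15}, {x12, x13, x14, x15}; each meets A ∖ {x12}, so x IS a limit point.
  x = x13: opens ∋ x are {x12, x13, x14, x15}; each meets A ∖ {x13}, so x IS a limit point.
  x = x14: open {x14} ∋ x has {x14} ∩ (A ∖ {x14}) = ∅, so x is NOT a limit point.
  x = x15: opens ∋ x are {x12, x15}, {x12, x14, x15}, {x12, x13, x14, x15}; each meets A ∖ {x15}, so x IS a limit point.
Collecting: A' = {x12, x13, x15}.


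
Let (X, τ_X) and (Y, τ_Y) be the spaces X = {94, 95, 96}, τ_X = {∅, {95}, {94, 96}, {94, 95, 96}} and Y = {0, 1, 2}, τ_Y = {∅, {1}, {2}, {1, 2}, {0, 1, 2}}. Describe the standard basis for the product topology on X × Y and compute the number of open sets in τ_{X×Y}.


Basis B = {∅ × ∅, {95} × {1}, {95} × {2}, {94, 96} × {1}, {94, 96} × {2}, {95} × {1, 2}, {94, 95, 96} × {1}, {94, 95, 96} × {2}, {95} × {0, 1, 2}, {94, 96} × {1, 2}, {94, 96} × {0, 1, 2}, {94, 95, 96} × {1, 2}, {94, 95, 96} × {0, 1, 2}}; |τ_{X×Y}| = 25.

Enumerate products U × V with U ∈ τ_X, V ∈ τ_Y (deduplicated):
  ∅ × ∅ = {} (∅)
  {95} × {1} = {(95,1)}
  {95} × {2} = {(95,2)}
  {94, 96} × {1} = {(94,1), (96,1)}
  {94, 96} × {2} = {(94,2), (96,2)}
  {95} × {1, 2} = {(95,1), (95,2)}
  {94, 95, 96} × {1} = {(94,1), (95,1), (96,1)}
  {94, 95, 96} × {2} = {(94,2), (95,2), (96,2)}
  {95} × {0, 1, 2} = {(95,0), (95,1), (95,2)}
  {94, 96} × {1, 2} = {(94,1), (94,2), (96,1), (96,2)}
  {94, 96} × {0, 1, 2} = {(94,0), (94,1), (94,2), (96,0), (96,1), (96,2)}
  {94, 95, 96} × {1, 2} = {(94,1), (94,2), (95,1), (95,2), (96,1), (96,2)}
  {94, 95, 96} × {0, 1, 2} = {(94,0), (94,1), (94,2), (95,0), (95,1), (95,2), (96,0), (96,1), (96,2)}
These 13 distinct sets form the basis B.
Close under arbitrary unions to get τ_{X×Y}; counting gives |τ_{X×Y}| = 25.


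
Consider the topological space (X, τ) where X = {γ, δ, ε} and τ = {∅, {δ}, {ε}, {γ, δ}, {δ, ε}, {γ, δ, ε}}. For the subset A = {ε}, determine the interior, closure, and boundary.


int(A) = {ε}, cl(A) = {ε}, ∂A = ∅.

Closed sets in (X, τ) are complements of opens:
  closed(X, τ) = {∅, {γ}, {ε}, {γ, δ}, {γ, ε}, {γ, δ, ε}}.
int(A) = ⋃ {U ∈ τ : U ⊆ A}. Opens contained in A: ∅, {ε}.
Taking the union of these: int(A) = {ε}.
cl(A) = ⋂ {C closed : A ⊆ C}. Closed sets containing A: {ε}, {γ, ε}, {γ, δ, ε}.
Intersecting these: cl(A) = {ε}.
∂A = cl(A) ∖ int(A) = {ε} ∖ {ε} = ∅.


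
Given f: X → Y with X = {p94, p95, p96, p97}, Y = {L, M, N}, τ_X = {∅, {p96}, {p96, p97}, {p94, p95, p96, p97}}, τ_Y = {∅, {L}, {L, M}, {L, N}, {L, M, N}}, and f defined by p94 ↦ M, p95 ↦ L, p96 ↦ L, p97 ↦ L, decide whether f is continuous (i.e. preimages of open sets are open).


f is NOT continuous.

Compute f^{-1}(U) for each U ∈ τ_Y:
  U = ∅: f^{-1}(U) = ∅ ∈ τ_X ✓.
  U = {L}: f^{-1}(U) = {p95, p96, p97} ∉ τ_X ✗.
  U = {L, M}: f^{-1}(U) = {p94, p95, p96, p97} ∈ τ_X ✓.
  U = {L, N}: f^{-1}(U) = {p95, p96, p97} ∉ τ_X ✗.
  U = {L, M, N}: f^{-1}(U) = {p94, p95, p96, p97} ∈ τ_X ✓.
Found U = {L} with f^{-1}(U) = {p95, p96, p97} not in τ_X. Therefore f is NOT continuous.


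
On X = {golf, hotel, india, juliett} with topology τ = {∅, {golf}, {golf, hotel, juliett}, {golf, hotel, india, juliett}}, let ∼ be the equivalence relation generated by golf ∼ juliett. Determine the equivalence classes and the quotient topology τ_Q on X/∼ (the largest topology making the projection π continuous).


X/∼ = {[golf=juliett], [hotel], [india]}; |τ_Q| = 3.

Equivalence classes: [golf=juliett], [hotel], [india].
Quotient map π: X → X/∼ sends golf ↦ [golf=juliett], hotel ↦ [hotel], india ↦ [india], juliett ↦ [golf=juliett].
For each subset V ⊆ X/∼, compute π^{-1}(V) ⊆ X and check whether π^{-1}(V) ∈ τ. V is open in τ_Q iff π^{-1}(V) ∈ τ.
  V = {}: π^{-1}(V) = ∅ ∈ τ ✓.
  V = {[golf=juliett]}: π^{-1}(V) = {golf, juliett} ∉ τ ✗.
  V = {[hotel]}: π^{-1}(V) = {hotel} ∉ τ ✗.
  V = {[golf=juliett], [hotel]}: π^{-1}(V) = {golf, hotel, juliett} ∈ τ ✓.
  V = {[india]}: π^{-1}(V) = {india} ∉ τ ✗.
  V = {[golf=juliett], [india]}: π^{-1}(V) = {golf, india, juliett} ∉ τ ✗.
  V = {[hotel], [india]}: π^{-1}(V) = {hotel, india} ∉ τ ✗.
  V = {[golf=juliett], [hotel], [india]}: π^{-1}(V) = {golf, hotel, india, juliett} ∈ τ ✓.
Open sets in the quotient: τ_Q = {{}, {[golf=juliett], [hotel]}, {[golf=juliett], [hotel], [india]}} (3 elements).


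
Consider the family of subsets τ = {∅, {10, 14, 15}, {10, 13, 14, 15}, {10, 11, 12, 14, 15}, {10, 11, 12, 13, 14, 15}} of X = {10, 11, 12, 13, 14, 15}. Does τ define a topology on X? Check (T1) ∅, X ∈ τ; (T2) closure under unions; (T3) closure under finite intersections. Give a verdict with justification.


τ IS a topology on X.

Axiom (T1): ∅ ∈ τ? Yes; X ∈ τ? Yes.
Axiom (T2/T3): check pairwise unions and intersections of members of τ.
All pairwise intersections and unions checked — each lies in τ. Therefore τ satisfies (T1), (T2), (T3): it IS a topology on X.


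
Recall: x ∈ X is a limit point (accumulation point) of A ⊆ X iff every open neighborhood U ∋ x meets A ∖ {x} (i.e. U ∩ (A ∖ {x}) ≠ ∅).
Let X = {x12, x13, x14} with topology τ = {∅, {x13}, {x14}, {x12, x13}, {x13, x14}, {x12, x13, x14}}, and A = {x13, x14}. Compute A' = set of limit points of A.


A' = {x12}

For each x ∈ X, list the open sets U ∈ τ with x ∈ U, then check whether U ∩ (A ∖ {x}) ≠ ∅ for every such U.
  x = x12: opens ∋ x are {x12, x13}, {x12, x13, x14}; each meets A ∖ {x12}, so x IS a limit point.
  x = x13: open {x13} ∋ x has {x13} ∩ (A ∖ {x13}) = ∅, so x is NOT a limit point.
  x = x14: open {x14} ∋ x has {x14} ∩ (A ∖ {x14}) = ∅, so x is NOT a limit point.
Collecting: A' = {x12}.


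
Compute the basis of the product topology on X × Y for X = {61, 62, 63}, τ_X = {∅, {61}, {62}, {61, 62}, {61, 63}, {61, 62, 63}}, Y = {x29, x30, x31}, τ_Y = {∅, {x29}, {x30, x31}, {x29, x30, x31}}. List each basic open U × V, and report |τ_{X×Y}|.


Basis B = {∅ × ∅, {61} × {x29}, {62} × {x29}, {61, 62} × {x29}, {61, 63} × {x29}, {61} × {x30, x31}, {62} × {x30, x31}, {61} × {x29, x30, x31}, {61, 62, 63} × {x29}, {62} × {x29, x30, x31}, {61, 62} × {x30, x31}, {61, 63} × {x30, x31}, {61, 62} × {x29, x30, x31}, {61, 63} × {x29, x30, x31}, {61, 62, 63} × {x30, x31}, {61, 62, 63} × {x29, x30, x31}}; |τ_{X×Y}| = 36.

Enumerate products U × V with U ∈ τ_X, V ∈ τ_Y (deduplicated):
  ∅ × ∅ = {} (∅)
  {61} × {x29} = {(61,x29)}
  {62} × {x29} = {(62,x29)}
  {61, 62} × {x29} = {(61,x29), (62,x29)}
  {61, 63} × {x29} = {(61,x29), (63,x29)}
  {61} × {x30, x31} = {(61,x30), (61,x31)}
  {62} × {x30, x31} = {(62,x30), (62,x31)}
  {61} × {x29, x30, x31} = {(61,x29), (61,x30), (61,x31)}
  {61, 62, 63} × {x29} = {(61,x29), (62,x29), (63,x29)}
  {62} × {x29, x30, x31} = {(62,x29), (62,x30), (62,x31)}
  {61, 62} × {x30, x31} = {(61,x30), (61,x31), (62,x30), (62,x31)}
  {61, 63} × {x30, x31} = {(61,x30), (61,x31), (63,x30), (63,x31)}
  {61, 62} × {x29, x30, x31} = {(61,x29), (61,x30), (61,x31), (62,x29), (62,x30), (62,x31)}
  {61, 63} × {x29, x30, x31} = {(61,x29), (61,x30), (61,x31), (63,x29), (63,x30), (63,x31)}
  {61, 62, 63} × {x30, x31} = {(61,x30), (61,x31), (62,x30), (62,x31), (63,x30), (63,x31)}
  {61, 62, 63} × {x29, x30, x31} = {(61,x29), (61,x30), (61,x31), (62,x29), (62,x30), (62,x31), (63,x29), (63,x30), (63,x31)}
These 16 distinct sets form the basis B.
Close under arbitrary unions to get τ_{X×Y}; counting gives |τ_{X×Y}| = 36.


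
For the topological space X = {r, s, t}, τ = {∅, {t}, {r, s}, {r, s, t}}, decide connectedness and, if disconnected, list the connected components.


(X, τ) is disconnected; components = [{t}, {r, s}].

Find clopen sets (U ∈ τ with X ∖ U ∈ τ):
  U = ∅, X ∖ U = {r, s, t} — both open, so U is clopen.
  U = {t}, X ∖ U = {r, s} — both open, so U is clopen.
  U = {r, s}, X ∖ U = {t} — both open, so U is clopen.
  U = {r, s, t}, X ∖ U = ∅ — both open, so U is clopen.
Nontrivial clopen(s) exist: e.g. {t}. So (X, τ) is disconnected.
Compute connected components by grouping points that agree on all clopens:
  component: {t}
  component: {r, s}


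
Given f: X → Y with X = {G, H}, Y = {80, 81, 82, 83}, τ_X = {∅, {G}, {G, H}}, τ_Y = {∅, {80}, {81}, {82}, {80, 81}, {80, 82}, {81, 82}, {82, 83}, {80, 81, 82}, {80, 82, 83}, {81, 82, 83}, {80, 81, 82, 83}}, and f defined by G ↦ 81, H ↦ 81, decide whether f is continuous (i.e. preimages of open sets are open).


f IS continuous.

Compute f^{-1}(U) for each U ∈ τ_Y:
  U = ∅: f^{-1}(U) = ∅ ∈ τ_X ✓.
  U = {80}: f^{-1}(U) = ∅ ∈ τ_X ✓.
  U = {81}: f^{-1}(U) = {G, H} ∈ τ_X ✓.
  U = {82}: f^{-1}(U) = ∅ ∈ τ_X ✓.
  U = {80, 81}: f^{-1}(U) = {G, H} ∈ τ_X ✓.
  U = {80, 82}: f^{-1}(U) = ∅ ∈ τ_X ✓.
  U = {81, 82}: f^{-1}(U) = {G, H} ∈ τ_X ✓.
  U = {82, 83}: f^{-1}(U) = ∅ ∈ τ_X ✓.
  U = {80, 81, 82}: f^{-1}(U) = {G, H} ∈ τ_X ✓.
  U = {80, 82, 83}: f^{-1}(U) = ∅ ∈ τ_X ✓.
  U = {81, 82, 83}: f^{-1}(U) = {G, H} ∈ τ_X ✓.
  U = {80, 81, 82, 83}: f^{-1}(U) = {G, H} ∈ τ_X ✓.
Every preimage lies in τ_X, so f IS continuous.


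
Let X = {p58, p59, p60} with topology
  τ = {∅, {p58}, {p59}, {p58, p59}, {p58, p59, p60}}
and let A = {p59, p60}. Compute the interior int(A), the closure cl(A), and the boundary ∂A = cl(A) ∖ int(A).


int(A) = {p59}, cl(A) = {p59, p60}, ∂A = {p60}.

Closed sets in (X, τ) are complements of opens:
  closed(X, τ) = {∅, {p60}, {p58, p60}, {p59, p60}, {p58, p59, p60}}.
int(A) = ⋃ {U ∈ τ : U ⊆ A}. Opens contained in A: ∅, {p59}.
Taking the union of these: int(A) = {p59}.
cl(A) = ⋂ {C closed : A ⊆ C}. Closed sets containing A: {p59, p60}, {p58, p59, p60}.
Intersecting these: cl(A) = {p59, p60}.
∂A = cl(A) ∖ int(A) = {p59, p60} ∖ {p59} = {p60}.


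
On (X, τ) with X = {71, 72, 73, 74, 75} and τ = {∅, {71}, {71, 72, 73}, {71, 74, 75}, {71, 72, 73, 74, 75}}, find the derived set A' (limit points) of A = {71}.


A' = {72, 73, 74, 75}

For each x ∈ X, list the open sets U ∈ τ with x ∈ U, then check whether U ∩ (A ∖ {x}) ≠ ∅ for every such U.
  x = 71: open {71} ∋ x has {71} ∩ (A ∖ {71}) = ∅, so x is NOT a limit point.
  x = 72: opens ∋ x are {71, 72, 73}, {71, 72, 73, 74, 75}; each meets A ∖ {72}, so x IS a limit point.
  x = 73: opens ∋ x are {71, 72, 73}, {71, 72, 73, 74, 75}; each meets A ∖ {73}, so x IS a limit point.
  x = 74: opens ∋ x are {71, 74, 75}, {71, 72, 73, 74, 75}; each meets A ∖ {74}, so x IS a limit point.
  x = 75: opens ∋ x are {71, 74, 75}, {71, 72, 73, 74, 75}; each meets A ∖ {75}, so x IS a limit point.
Collecting: A' = {72, 73, 74, 75}.


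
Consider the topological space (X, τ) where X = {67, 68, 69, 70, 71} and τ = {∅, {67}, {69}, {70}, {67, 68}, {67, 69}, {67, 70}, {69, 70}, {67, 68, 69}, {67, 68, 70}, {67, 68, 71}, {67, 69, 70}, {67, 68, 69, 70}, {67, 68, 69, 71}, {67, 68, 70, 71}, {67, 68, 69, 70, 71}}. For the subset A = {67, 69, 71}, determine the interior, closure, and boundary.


int(A) = {67, 69}, cl(A) = {67, 68, 69, 71}, ∂A = {68, 71}.

Closed sets in (X, τ) are complements of opens:
  closed(X, τ) = {∅, {69}, {70}, {71}, {68, 71}, {69, 70}, {69, 71}, {70, 71}, {67, 68, 71}, {68, 69, 71}, {68, 70, 71}, {69, 70, 71}, {67, 68, 69, 71}, {67, 68, 70, 71}, {68, 69, 70, 71}, {67, 68, 69, 70, 71}}.
int(A) = ⋃ {U ∈ τ : U ⊆ A}. Opens contained in A: ∅, {67}, {69}, {67, 69}.
Taking the union of these: int(A) = {67, 69}.
cl(A) = ⋂ {C closed : A ⊆ C}. Closed sets containing A: {67, 68, 69, 71}, {67, 68, 69, 70, 71}.
Intersecting these: cl(A) = {67, 68, 69, 71}.
∂A = cl(A) ∖ int(A) = {67, 68, 69, 71} ∖ {67, 69} = {68, 71}.


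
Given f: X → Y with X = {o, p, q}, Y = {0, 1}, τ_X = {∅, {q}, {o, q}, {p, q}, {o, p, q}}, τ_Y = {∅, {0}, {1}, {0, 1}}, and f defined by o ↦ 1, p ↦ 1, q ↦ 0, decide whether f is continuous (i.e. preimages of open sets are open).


f is NOT continuous.

Compute f^{-1}(U) for each U ∈ τ_Y:
  U = ∅: f^{-1}(U) = ∅ ∈ τ_X ✓.
  U = {0}: f^{-1}(U) = {q} ∈ τ_X ✓.
  U = {1}: f^{-1}(U) = {o, p} ∉ τ_X ✗.
  U = {0, 1}: f^{-1}(U) = {o, p, q} ∈ τ_X ✓.
Found U = {1} with f^{-1}(U) = {o, p} not in τ_X. Therefore f is NOT continuous.


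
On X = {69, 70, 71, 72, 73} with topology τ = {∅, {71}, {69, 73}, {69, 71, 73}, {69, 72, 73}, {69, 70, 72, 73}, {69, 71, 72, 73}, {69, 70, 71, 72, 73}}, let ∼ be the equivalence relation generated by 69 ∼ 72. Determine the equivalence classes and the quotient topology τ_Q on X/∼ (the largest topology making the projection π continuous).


X/∼ = {[69=72], [70], [71], [73]}; |τ_Q| = 6.

Equivalence classes: [69=72], [70], [71], [73].
Quotient map π: X → X/∼ sends 69 ↦ [69=72], 70 ↦ [70], 71 ↦ [71], 72 ↦ [69=72], 73 ↦ [73].
For each subset V ⊆ X/∼, compute π^{-1}(V) ⊆ X and check whether π^{-1}(V) ∈ τ. V is open in τ_Q iff π^{-1}(V) ∈ τ.
  V = {}: π^{-1}(V) = ∅ ∈ τ ✓.
  V = {[69=72]}: π^{-1}(V) = {69, 72} ∉ τ ✗.
  V = {[70]}: π^{-1}(V) = {70} ∉ τ ✗.
  V = {[69=72], [70]}: π^{-1}(V) = {69, 70, 72} ∉ τ ✗.
  V = {[71]}: π^{-1}(V) = {71} ∈ τ ✓.
  V = {[69=72], [71]}: π^{-1}(V) = {69, 71, 72} ∉ τ ✗.
  V = {[70], [71]}: π^{-1}(V) = {70, 71} ∉ τ ✗.
  V = {[69=72], [70], [71]}: π^{-1}(V) = {69, 70, 71, 72} ∉ τ ✗.
  V = {[73]}: π^{-1}(V) = {73} ∉ τ ✗.
  V = {[69=72], [73]}: π^{-1}(V) = {69, 72, 73} ∈ τ ✓.
  V = {[70], [73]}: π^{-1}(V) = {70, 73} ∉ τ ✗.
  V = {[69=72], [70], [73]}: π^{-1}(V) = {69, 70, 72, 73} ∈ τ ✓.
  V = {[71], [73]}: π^{-1}(V) = {71, 73} ∉ τ ✗.
  V = {[69=72], [71], [73]}: π^{-1}(V) = {69, 71, 72, 73} ∈ τ ✓.
  V = {[70], [71], [73]}: π^{-1}(V) = {70, 71, 73} ∉ τ ✗.
  V = {[69=72], [70], [71], [73]}: π^{-1}(V) = {69, 70, 71, 72, 73} ∈ τ ✓.
Open sets in the quotient: τ_Q = {{}, {[71]}, {[69=72], [73]}, {[69=72], [70], [73]}, {[69=72], [71], [73]}, {[69=72], [70], [71], [73]}} (6 elements).


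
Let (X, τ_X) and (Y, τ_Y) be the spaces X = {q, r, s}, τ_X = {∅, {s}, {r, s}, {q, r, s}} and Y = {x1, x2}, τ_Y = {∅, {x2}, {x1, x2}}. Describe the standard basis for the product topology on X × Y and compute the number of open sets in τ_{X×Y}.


Basis B = {∅ × ∅, {s} × {x2}, {r, s} × {x2}, {s} × {x1, x2}, {q, r, s} × {x2}, {r, s} × {x1, x2}, {q, r, s} × {x1, x2}}; |τ_{X×Y}| = 10.

Enumerate products U × V with U ∈ τ_X, V ∈ τ_Y (deduplicated):
  ∅ × ∅ = {} (∅)
  {s} × {x2} = {(s,x2)}
  {r, s} × {x2} = {(r,x2), (s,x2)}
  {s} × {x1, x2} = {(s,x1), (s,x2)}
  {q, r, s} × {x2} = {(q,x2), (r,x2), (s,x2)}
  {r, s} × {x1, x2} = {(r,x1), (r,x2), (s,x1), (s,x2)}
  {q, r, s} × {x1, x2} = {(q,x1), (q,x2), (r,x1), (r,x2), (s,x1), (s,x2)}
These 7 distinct sets form the basis B.
Close under arbitrary unions to get τ_{X×Y}; counting gives |τ_{X×Y}| = 10.


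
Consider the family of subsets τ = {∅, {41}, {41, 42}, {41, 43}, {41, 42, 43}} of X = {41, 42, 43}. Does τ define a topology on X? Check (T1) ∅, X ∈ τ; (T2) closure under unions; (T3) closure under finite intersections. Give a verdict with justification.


τ IS a topology on X.

Axiom (T1): ∅ ∈ τ? Yes; X ∈ τ? Yes.
Axiom (T2/T3): check pairwise unions and intersections of members of τ.
All pairwise intersections and unions checked — each lies in τ. Therefore τ satisfies (T1), (T2), (T3): it IS a topology on X.


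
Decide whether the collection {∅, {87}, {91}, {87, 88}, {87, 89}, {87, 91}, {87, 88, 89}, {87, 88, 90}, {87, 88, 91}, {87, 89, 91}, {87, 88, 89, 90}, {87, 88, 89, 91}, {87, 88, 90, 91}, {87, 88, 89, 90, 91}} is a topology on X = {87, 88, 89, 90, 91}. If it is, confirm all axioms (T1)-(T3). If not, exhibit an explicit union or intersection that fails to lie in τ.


τ IS a topology on X.

Axiom (T1): ∅ ∈ τ? Yes; X ∈ τ? Yes.
Axiom (T2/T3): check pairwise unions and intersections of members of τ.
All pairwise intersections and unions checked — each lies in τ. Therefore τ satisfies (T1), (T2), (T3): it IS a topology on X.


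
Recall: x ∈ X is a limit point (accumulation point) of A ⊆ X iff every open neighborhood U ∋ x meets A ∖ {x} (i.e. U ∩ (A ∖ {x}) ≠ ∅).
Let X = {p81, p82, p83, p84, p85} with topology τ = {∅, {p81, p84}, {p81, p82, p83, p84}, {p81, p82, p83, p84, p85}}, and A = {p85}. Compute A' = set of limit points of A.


A' = ∅

For each x ∈ X, list the open sets U ∈ τ with x ∈ U, then check whether U ∩ (A ∖ {x}) ≠ ∅ for every such U.
  x = p81: open {p81, p84} ∋ x has {p81, p84} ∩ (A ∖ {p81}) = ∅, so x is NOT a limit point.
  x = p82: open {p81, p82, p83, p84} ∋ x has {p81, p82, p83, p84} ∩ (A ∖ {p82}) = ∅, so x is NOT a limit point.
  x = p83: open {p81, p82, p83, p84} ∋ x has {p81, p82, p83, p84} ∩ (A ∖ {p83}) = ∅, so x is NOT a limit point.
  x = p84: open {p81, p84} ∋ x has {p81, p84} ∩ (A ∖ {p84}) = ∅, so x is NOT a limit point.
  x = p85: open {p81, p82, p83, p84, p85} ∋ x has {p81, p82, p83, p84, p85} ∩ (A ∖ {p85}) = ∅, so x is NOT a limit point.
Collecting: A' = ∅.


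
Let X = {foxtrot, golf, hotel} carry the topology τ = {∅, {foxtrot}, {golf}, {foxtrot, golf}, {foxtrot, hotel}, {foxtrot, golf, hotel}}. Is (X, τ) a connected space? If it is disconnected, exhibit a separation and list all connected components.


(X, τ) is disconnected; components = [{golf}, {foxtrot, hotel}].

Find clopen sets (U ∈ τ with X ∖ U ∈ τ):
  U = ∅, X ∖ U = {foxtrot, golf, hotel} — both open, so U is clopen.
  U = {golf}, X ∖ U = {foxtrot, hotel} — both open, so U is clopen.
  U = {foxtrot, hotel}, X ∖ U = {golf} — both open, so U is clopen.
  U = {foxtrot, golf, hotel}, X ∖ U = ∅ — both open, so U is clopen.
Nontrivial clopen(s) exist: e.g. {golf}. So (X, τ) is disconnected.
Compute connected components by grouping points that agree on all clopens:
  component: {golf}
  component: {foxtrot, hotel}


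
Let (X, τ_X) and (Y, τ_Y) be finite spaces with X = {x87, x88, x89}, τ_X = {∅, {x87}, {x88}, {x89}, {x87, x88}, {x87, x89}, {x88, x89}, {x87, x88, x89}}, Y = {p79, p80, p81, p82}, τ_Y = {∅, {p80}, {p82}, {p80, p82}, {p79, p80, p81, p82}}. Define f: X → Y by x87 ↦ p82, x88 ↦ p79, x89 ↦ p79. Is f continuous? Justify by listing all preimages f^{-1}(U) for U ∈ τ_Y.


f IS continuous.

Compute f^{-1}(U) for each U ∈ τ_Y:
  U = ∅: f^{-1}(U) = ∅ ∈ τ_X ✓.
  U = {p80}: f^{-1}(U) = ∅ ∈ τ_X ✓.
  U = {p82}: f^{-1}(U) = {x87} ∈ τ_X ✓.
  U = {p80, p82}: f^{-1}(U) = {x87} ∈ τ_X ✓.
  U = {p79, p80, p81, p82}: f^{-1}(U) = {x87, x88, x89} ∈ τ_X ✓.
Every preimage lies in τ_X, so f IS continuous.


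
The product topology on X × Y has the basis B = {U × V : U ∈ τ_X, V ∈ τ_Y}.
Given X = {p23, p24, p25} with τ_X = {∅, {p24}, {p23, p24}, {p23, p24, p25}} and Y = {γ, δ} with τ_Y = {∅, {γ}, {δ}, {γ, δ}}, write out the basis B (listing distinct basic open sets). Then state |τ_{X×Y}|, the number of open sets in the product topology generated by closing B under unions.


Basis B = {∅ × ∅, {p24} × {γ}, {p24} × {δ}, {p23, p24} × {γ}, {p23, p24} × {δ}, {p24} × {γ, δ}, {p23, p24, p25} × {γ}, {p23, p24, p25} × {δ}, {p23, p24} × {γ, δ}, {p23, p24, p25} × {γ, δ}}; |τ_{X×Y}| = 16.

Enumerate products U × V with U ∈ τ_X, V ∈ τ_Y (deduplicated):
  ∅ × ∅ = {} (∅)
  {p24} × {γ} = {(p24,γ)}
  {p24} × {δ} = {(p24,δ)}
  {p23, p24} × {γ} = {(p23,γ), (p24,γ)}
  {p23, p24} × {δ} = {(p23,δ), (p24,δ)}
  {p24} × {γ, δ} = {(p24,γ), (p24,δ)}
  {p23, p24, p25} × {γ} = {(p23,γ), (p24,γ), (p25,γ)}
  {p23, p24, p25} × {δ} = {(p23,δ), (p24,δ), (p25,δ)}
  {p23, p24} × {γ, δ} = {(p23,γ), (p23,δ), (p24,γ), (p24,δ)}
  {p23, p24, p25} × {γ, δ} = {(p23,γ), (p23,δ), (p24,γ), (p24,δ), (p25,γ), (p25,δ)}
These 10 distinct sets form the basis B.
Close under arbitrary unions to get τ_{X×Y}; counting gives |τ_{X×Y}| = 16.


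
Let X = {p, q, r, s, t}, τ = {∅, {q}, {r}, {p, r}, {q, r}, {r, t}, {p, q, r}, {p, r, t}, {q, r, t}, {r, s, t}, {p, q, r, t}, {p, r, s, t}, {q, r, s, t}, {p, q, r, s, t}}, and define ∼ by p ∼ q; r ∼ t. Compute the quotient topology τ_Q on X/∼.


X/∼ = {[p=q], [r=t], [s]}; |τ_Q| = 5.

Equivalence classes: [p=q], [r=t], [s].
Quotient map π: X → X/∼ sends p ↦ [p=q], q ↦ [p=q], r ↦ [r=t], s ↦ [s], t ↦ [r=t].
For each subset V ⊆ X/∼, compute π^{-1}(V) ⊆ X and check whether π^{-1}(V) ∈ τ. V is open in τ_Q iff π^{-1}(V) ∈ τ.
  V = {}: π^{-1}(V) = ∅ ∈ τ ✓.
  V = {[p=q]}: π^{-1}(V) = {p, q} ∉ τ ✗.
  V = {[r=t]}: π^{-1}(V) = {r, t} ∈ τ ✓.
  V = {[p=q], [r=t]}: π^{-1}(V) = {p, q, r, t} ∈ τ ✓.
  V = {[s]}: π^{-1}(V) = {s} ∉ τ ✗.
  V = {[p=q], [s]}: π^{-1}(V) = {p, q, s} ∉ τ ✗.
  V = {[r=t], [s]}: π^{-1}(V) = {r, s, t} ∈ τ ✓.
  V = {[p=q], [r=t], [s]}: π^{-1}(V) = {p, q, r, s, t} ∈ τ ✓.
Open sets in the quotient: τ_Q = {{}, {[r=t]}, {[p=q], [r=t]}, {[r=t], [s]}, {[p=q], [r=t], [s]}} (5 elements).


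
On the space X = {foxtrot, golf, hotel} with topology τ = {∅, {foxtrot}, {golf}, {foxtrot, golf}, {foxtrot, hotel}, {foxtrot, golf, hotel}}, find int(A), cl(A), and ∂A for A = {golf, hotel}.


int(A) = {golf}, cl(A) = {golf, hotel}, ∂A = {hotel}.

Closed sets in (X, τ) are complements of opens:
  closed(X, τ) = {∅, {golf}, {hotel}, {foxtrot, hotel}, {golf, hotel}, {foxtrot, golf, hotel}}.
int(A) = ⋃ {U ∈ τ : U ⊆ A}. Opens contained in A: ∅, {golf}.
Taking the union of these: int(A) = {golf}.
cl(A) = ⋂ {C closed : A ⊆ C}. Closed sets containing A: {golf, hotel}, {foxtrot, golf, hotel}.
Intersecting these: cl(A) = {golf, hotel}.
∂A = cl(A) ∖ int(A) = {golf, hotel} ∖ {golf} = {hotel}.


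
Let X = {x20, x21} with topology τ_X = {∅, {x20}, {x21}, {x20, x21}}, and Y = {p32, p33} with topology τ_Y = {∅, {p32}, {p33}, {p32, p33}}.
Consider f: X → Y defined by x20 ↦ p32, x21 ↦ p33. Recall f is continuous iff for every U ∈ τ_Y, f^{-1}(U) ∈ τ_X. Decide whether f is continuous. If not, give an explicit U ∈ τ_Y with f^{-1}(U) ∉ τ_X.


f IS continuous.

Compute f^{-1}(U) for each U ∈ τ_Y:
  U = ∅: f^{-1}(U) = ∅ ∈ τ_X ✓.
  U = {p32}: f^{-1}(U) = {x20} ∈ τ_X ✓.
  U = {p33}: f^{-1}(U) = {x21} ∈ τ_X ✓.
  U = {p32, p33}: f^{-1}(U) = {x20, x21} ∈ τ_X ✓.
Every preimage lies in τ_X, so f IS continuous.


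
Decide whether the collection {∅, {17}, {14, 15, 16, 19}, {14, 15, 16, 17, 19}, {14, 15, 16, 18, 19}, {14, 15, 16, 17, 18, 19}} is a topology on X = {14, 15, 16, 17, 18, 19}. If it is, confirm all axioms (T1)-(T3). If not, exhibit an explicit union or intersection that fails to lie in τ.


τ IS a topology on X.

Axiom (T1): ∅ ∈ τ? Yes; X ∈ τ? Yes.
Axiom (T2/T3): check pairwise unions and intersections of members of τ.
All pairwise intersections and unions checked — each lies in τ. Therefore τ satisfies (T1), (T2), (T3): it IS a topology on X.


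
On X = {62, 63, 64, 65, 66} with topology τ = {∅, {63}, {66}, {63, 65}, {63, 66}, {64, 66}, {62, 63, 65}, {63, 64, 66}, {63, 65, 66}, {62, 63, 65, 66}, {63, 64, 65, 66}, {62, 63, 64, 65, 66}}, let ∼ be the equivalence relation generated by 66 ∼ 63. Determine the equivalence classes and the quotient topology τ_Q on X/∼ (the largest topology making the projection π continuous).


X/∼ = {[62], [63=66], [64], [65]}; |τ_Q| = 7.

Equivalence classes: [62], [63=66], [64], [65].
Quotient map π: X → X/∼ sends 62 ↦ [62], 63 ↦ [63=66], 64 ↦ [64], 65 ↦ [65], 66 ↦ [63=66].
For each subset V ⊆ X/∼, compute π^{-1}(V) ⊆ X and check whether π^{-1}(V) ∈ τ. V is open in τ_Q iff π^{-1}(V) ∈ τ.
  V = {}: π^{-1}(V) = ∅ ∈ τ ✓.
  V = {[62]}: π^{-1}(V) = {62} ∉ τ ✗.
  V = {[63=66]}: π^{-1}(V) = {63, 66} ∈ τ ✓.
  V = {[62], [63=66]}: π^{-1}(V) = {62, 63, 66} ∉ τ ✗.
  V = {[64]}: π^{-1}(V) = {64} ∉ τ ✗.
  V = {[62], [64]}: π^{-1}(V) = {62, 64} ∉ τ ✗.
  V = {[63=66], [64]}: π^{-1}(V) = {63, 64, 66} ∈ τ ✓.
  V = {[62], [63=66], [64]}: π^{-1}(V) = {62, 63, 64, 66} ∉ τ ✗.
  V = {[65]}: π^{-1}(V) = {65} ∉ τ ✗.
  V = {[62], [65]}: π^{-1}(V) = {62, 65} ∉ τ ✗.
  V = {[63=66], [65]}: π^{-1}(V) = {63, 65, 66} ∈ τ ✓.
  V = {[62], [63=66], [65]}: π^{-1}(V) = {62, 63, 65, 66} ∈ τ ✓.
  V = {[64], [65]}: π^{-1}(V) = {64, 65} ∉ τ ✗.
  V = {[62], [64], [65]}: π^{-1}(V) = {62, 64, 65} ∉ τ ✗.
  V = {[63=66], [64], [65]}: π^{-1}(V) = {63, 64, 65, 66} ∈ τ ✓.
  V = {[62], [63=66], [64], [65]}: π^{-1}(V) = {62, 63, 64, 65, 66} ∈ τ ✓.
Open sets in the quotient: τ_Q = {{}, {[63=66]}, {[63=66], [64]}, {[63=66], [65]}, {[62], [63=66], [65]}, {[63=66], [64], [65]}, {[62], [63=66], [64], [65]}} (7 elements).


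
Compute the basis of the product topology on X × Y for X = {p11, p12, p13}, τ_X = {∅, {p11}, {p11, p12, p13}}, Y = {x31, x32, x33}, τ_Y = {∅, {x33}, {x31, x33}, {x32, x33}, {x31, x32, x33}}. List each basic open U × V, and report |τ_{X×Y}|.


Basis B = {∅ × ∅, {p11} × {x33}, {p11} × {x31, x33}, {p11} × {x32, x33}, {p11} × {x31, x32, x33}, {p11, p12, p13} × {x33}, {p11, p12, p13} × {x31, x33}, {p11, p12, p13} × {x32, x33}, {p11, p12, p13} × {x31, x32, x33}}; |τ_{X×Y}| = 14.

Enumerate products U × V with U ∈ τ_X, V ∈ τ_Y (deduplicated):
  ∅ × ∅ = {} (∅)
  {p11} × {x33} = {(p11,x33)}
  {p11} × {x31, x33} = {(p11,x31), (p11,x33)}
  {p11} × {x32, x33} = {(p11,x32), (p11,x33)}
  {p11} × {x31, x32, x33} = {(p11,x31), (p11,x32), (p11,x33)}
  {p11, p12, p13} × {x33} = {(p11,x33), (p12,x33), (p13,x33)}
  {p11, p12, p13} × {x31, x33} = {(p11,x31), (p11,x33), (p12,x31), (p12,x33), (p13,x31), (p13,x33)}
  {p11, p12, p13} × {x32, x33} = {(p11,x32), (p11,x33), (p12,x32), (p12,x33), (p13,x32), (p13,x33)}
  {p11, p12, p13} × {x31, x32, x33} = {(p11,x31), (p11,x32), (p11,x33), (p12,x31), (p12,x32), (p12,x33), (p13,x31), (p13,x32), (p13,x33)}
These 9 distinct sets form the basis B.
Close under arbitrary unions to get τ_{X×Y}; counting gives |τ_{X×Y}| = 14.


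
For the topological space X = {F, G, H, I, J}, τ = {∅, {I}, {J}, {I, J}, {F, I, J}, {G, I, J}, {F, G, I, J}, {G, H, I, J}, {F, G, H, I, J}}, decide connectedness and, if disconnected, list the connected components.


(X, τ) is connected.

Find clopen sets (U ∈ τ with X ∖ U ∈ τ):
  U = ∅, X ∖ U = {F, G, H, I, J} — both open, so U is clopen.
  U = {F, G, H, I, J}, X ∖ U = ∅ — both open, so U is clopen.
Only trivial clopens (∅ and X) exist, so (X, τ) is connected.
Compute connected components by grouping points that agree on all clopens:
  component: {F, G, H, I, J}
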